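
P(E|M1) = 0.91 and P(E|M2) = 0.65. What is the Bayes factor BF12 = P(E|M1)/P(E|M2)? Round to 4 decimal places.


Bayes factor BF12 = P(E|M1) / P(E|M2)
= 0.91 / 0.65
= 1.4

1.4


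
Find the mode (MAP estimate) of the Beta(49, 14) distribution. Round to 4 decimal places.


For Beta(a,b) with a,b > 1:
Mode = (a-1)/(a+b-2) = (49-1)/(63-2)
= 48/61 = 0.7869

0.7869


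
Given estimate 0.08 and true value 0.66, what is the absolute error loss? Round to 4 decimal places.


Absolute error = |estimate - true|
= |-0.58| = 0.58

0.58


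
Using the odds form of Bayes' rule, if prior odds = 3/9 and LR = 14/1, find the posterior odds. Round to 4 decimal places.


Bayes' rule in odds form: posterior odds = prior odds * LR
= (3 * 14) / (9 * 1)
= 42/9 = 4.6667

4.6667


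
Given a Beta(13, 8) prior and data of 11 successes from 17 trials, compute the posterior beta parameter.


Number of failures = 17 - 11 = 6
Posterior beta = 8 + 6 = 14

14


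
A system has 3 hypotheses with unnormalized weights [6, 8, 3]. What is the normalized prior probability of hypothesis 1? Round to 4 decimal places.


The normalized prior is the weight divided by the total.
Total weight = 17
P(H1) = 6 / 17 = 0.3529

0.3529


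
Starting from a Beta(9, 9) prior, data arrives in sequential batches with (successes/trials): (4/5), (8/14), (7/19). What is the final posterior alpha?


In sequential Bayesian updating, we sum all successes.
Total successes = 19
Final alpha = 9 + 19 = 28

28


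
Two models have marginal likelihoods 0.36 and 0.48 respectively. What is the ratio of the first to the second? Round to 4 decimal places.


Evidence ratio = 0.36 / 0.48
= 0.75

0.75


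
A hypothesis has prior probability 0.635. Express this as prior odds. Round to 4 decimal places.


Odds = P(H) / P(not H) = 0.635 / 0.365
= 1.7397

1.7397


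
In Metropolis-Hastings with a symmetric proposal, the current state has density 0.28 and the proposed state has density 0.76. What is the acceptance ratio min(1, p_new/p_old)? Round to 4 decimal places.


Ratio = p_new / p_old = 0.76 / 0.28 = 2.7143
Acceptance = min(1, 2.7143) = 1.0

1.0


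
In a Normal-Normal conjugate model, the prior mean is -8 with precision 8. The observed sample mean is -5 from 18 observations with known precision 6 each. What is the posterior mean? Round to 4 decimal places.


Posterior precision = tau0 + n*tau = 8 + 18*6 = 116
Posterior mean = (tau0*mu0 + n*tau*xbar) / posterior_precision
= (8*-8 + 18*6*-5) / 116
= -604 / 116 = -5.2069

-5.2069


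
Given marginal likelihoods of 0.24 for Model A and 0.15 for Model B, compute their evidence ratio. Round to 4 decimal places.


Ratio = ML(A) / ML(B) = 0.24/0.15
= 1.6

1.6


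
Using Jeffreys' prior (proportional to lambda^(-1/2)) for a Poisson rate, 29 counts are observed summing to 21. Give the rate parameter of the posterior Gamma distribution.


Conjugate update: Gamma(prior_shape + S, prior_rate + n).
Prior shape = 0.5, prior rate = 0.
Posterior rate = 0 + n = 29

29.0


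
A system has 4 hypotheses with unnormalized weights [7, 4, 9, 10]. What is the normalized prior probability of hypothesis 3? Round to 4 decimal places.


The normalized prior is the weight divided by the total.
Total weight = 30
P(H3) = 9 / 30 = 0.3

0.3


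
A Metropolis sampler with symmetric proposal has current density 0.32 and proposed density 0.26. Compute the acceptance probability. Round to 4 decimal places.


For symmetric proposals, acceptance = min(1, pi(x*)/pi(x))
= min(1, 0.26/0.32)
= min(1, 0.8125) = 0.8125

0.8125


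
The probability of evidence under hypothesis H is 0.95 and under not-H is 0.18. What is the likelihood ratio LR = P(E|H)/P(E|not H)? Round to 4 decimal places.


LR = 0.95 / 0.18
= 5.2778

5.2778


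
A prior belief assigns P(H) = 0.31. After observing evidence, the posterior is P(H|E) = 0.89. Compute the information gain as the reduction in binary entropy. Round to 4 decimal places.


H(prior) = -0.31*log2(0.31) - 0.69*log2(0.69)
= 0.8932
H(post) = -0.89*log2(0.89) - 0.11*log2(0.11)
= 0.4999
IG = 0.8932 - 0.4999 = 0.3933

0.3933


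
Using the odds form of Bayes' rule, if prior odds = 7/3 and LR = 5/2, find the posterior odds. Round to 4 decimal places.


Bayes' rule in odds form: posterior odds = prior odds * LR
= (7 * 5) / (3 * 2)
= 35/6 = 5.8333

5.8333


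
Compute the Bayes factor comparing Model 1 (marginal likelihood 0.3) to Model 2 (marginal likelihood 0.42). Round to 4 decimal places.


BF12 = marginal likelihood of M1 / marginal likelihood of M2
= 0.3/0.42
= 0.7143

0.7143


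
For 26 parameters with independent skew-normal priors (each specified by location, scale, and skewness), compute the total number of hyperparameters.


A skew-normal prior has 3 hyperparameters per parameter.
Total = 26 * 3 = 78

78


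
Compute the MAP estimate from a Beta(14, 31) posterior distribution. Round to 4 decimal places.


MAP = mode of Beta distribution
= (alpha - 1)/(alpha + beta - 2)
= (14-1)/(14+31-2)
= 13/43 = 0.3023

0.3023


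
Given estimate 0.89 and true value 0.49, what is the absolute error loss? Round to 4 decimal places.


Absolute error = |estimate - true|
= |0.4| = 0.4

0.4


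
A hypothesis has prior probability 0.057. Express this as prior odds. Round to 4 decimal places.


Odds = P(H) / P(not H) = 0.057 / 0.943
= 0.0604

0.0604


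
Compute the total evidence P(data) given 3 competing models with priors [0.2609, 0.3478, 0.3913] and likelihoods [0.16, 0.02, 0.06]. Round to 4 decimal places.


Marginal likelihood = sum P(model_i) * P(data|model_i)
Model 1: 0.2609 * 0.16 = 0.0417
Model 2: 0.3478 * 0.02 = 0.007
Model 3: 0.3913 * 0.06 = 0.0235
Total = 0.0722

0.0722


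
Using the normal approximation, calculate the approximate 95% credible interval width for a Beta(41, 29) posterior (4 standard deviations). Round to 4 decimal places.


Var(Beta) = 41*29/(70^2 * 71) = 0.0034
SD = 0.0585
Width ~ 4*SD = 0.2338

0.2338


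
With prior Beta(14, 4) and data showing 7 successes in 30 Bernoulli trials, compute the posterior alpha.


Conjugate update: alpha_posterior = alpha_prior + k
= 14 + 7 = 21

21


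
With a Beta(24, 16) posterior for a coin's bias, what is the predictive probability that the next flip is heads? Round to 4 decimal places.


The predictive probability equals the posterior mean.
P(next = heads) = alpha / (alpha + beta)
= 24 / 40 = 0.6

0.6


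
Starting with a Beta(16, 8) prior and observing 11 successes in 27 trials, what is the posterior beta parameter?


Posterior beta = prior beta + failures
Failures = 27 - 11 = 16
beta_post = 8 + 16 = 24

24


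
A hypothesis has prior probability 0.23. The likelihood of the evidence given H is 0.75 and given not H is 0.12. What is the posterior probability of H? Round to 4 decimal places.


Using Bayes' theorem:
P(E) = 0.23 * 0.75 + 0.77 * 0.12
P(E) = 0.2649
P(H|E) = (0.23 * 0.75) / 0.2649 = 0.6512

0.6512


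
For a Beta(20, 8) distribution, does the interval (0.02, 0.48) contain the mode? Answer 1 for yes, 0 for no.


Mode of Beta(a,b) = (a-1)/(a+b-2)
= (20-1)/(20+8-2) = 0.7308
Check: 0.02 <= 0.7308 <= 0.48?
Result: 0

0


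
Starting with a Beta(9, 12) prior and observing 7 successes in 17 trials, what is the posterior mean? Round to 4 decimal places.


Posterior parameters: alpha = 9 + 7 = 16
beta = 12 + 10 = 22
Posterior mean = alpha / (alpha + beta) = 16 / 38
= 0.4211

0.4211


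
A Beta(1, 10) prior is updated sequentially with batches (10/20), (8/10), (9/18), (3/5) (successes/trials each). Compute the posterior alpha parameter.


Sequential conjugate updating is equivalent to a single batch update.
Total successes across all batches = 30
alpha_posterior = alpha_prior + total_successes = 1 + 30
= 31

31


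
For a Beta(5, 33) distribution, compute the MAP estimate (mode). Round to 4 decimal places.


MAP = mode = (a-1)/(a+b-2)
= (5-1)/(5+33-2)
= 4/36 = 0.1111

0.1111


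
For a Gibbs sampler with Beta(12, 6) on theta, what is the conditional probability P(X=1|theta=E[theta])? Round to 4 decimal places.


E[theta] = 12/(12+6) = 0.6667
P(X=1|theta) = theta = 0.6667

0.6667


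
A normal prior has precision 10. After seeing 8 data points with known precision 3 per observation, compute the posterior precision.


In the conjugate normal model, precisions add:
tau_posterior = tau_prior + n * tau_data
= 10 + 8*3 = 34

34


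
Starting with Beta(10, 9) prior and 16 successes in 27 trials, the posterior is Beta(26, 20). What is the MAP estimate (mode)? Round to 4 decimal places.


The mode of Beta(a, b) when a > 1 and b > 1 is (a-1)/(a+b-2)
= (26 - 1) / (26 + 20 - 2)
= 25 / 44
= 0.5682

0.5682


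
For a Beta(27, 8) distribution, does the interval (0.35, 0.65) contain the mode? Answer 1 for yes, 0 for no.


Mode of Beta(a,b) = (a-1)/(a+b-2)
= (27-1)/(27+8-2) = 0.7879
Check: 0.35 <= 0.7879 <= 0.65?
Result: 0

0


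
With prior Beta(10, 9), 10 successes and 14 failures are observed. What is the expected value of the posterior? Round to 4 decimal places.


Posterior = Beta(20, 23)
E[theta] = alpha/(alpha+beta)
= 20/43 = 0.4651

0.4651


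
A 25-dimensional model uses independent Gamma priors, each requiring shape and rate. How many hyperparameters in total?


Per parameter: 2 (shape and rate).
Total = 25 * 2 = 50

50


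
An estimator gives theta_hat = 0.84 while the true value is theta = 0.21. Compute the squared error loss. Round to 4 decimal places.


The squared error loss is (theta_hat - theta)^2
= (0.84 - 0.21)^2
= (0.63)^2 = 0.3969

0.3969


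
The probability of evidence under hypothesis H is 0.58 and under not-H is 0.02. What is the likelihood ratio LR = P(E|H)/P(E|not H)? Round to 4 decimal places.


LR = 0.58 / 0.02
= 29.0

29.0


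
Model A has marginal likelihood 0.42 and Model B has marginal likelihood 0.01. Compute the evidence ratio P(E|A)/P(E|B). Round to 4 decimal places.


Evidence ratio = P(E|A) / P(E|B)
= 0.42 / 0.01
= 42.0

42.0


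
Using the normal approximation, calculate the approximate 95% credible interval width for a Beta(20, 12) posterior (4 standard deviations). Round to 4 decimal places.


Var(Beta) = 20*12/(32^2 * 33) = 0.0071
SD = 0.0843
Width ~ 4*SD = 0.3371

0.3371


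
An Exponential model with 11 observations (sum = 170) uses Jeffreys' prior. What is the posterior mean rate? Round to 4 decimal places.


Posterior Gamma(11, 170)
E[lambda] = 11/170 = 0.0647

0.0647


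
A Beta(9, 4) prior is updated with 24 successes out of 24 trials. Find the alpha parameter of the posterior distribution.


In the Beta-Binomial conjugate update:
alpha_post = alpha_prior + successes
= 9 + 24
= 33

33


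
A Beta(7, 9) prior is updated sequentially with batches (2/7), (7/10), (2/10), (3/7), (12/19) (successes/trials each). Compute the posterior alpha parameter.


Sequential conjugate updating is equivalent to a single batch update.
Total successes across all batches = 26
alpha_posterior = alpha_prior + total_successes = 7 + 26
= 33

33


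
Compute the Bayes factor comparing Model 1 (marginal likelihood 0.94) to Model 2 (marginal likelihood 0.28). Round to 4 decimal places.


BF12 = marginal likelihood of M1 / marginal likelihood of M2
= 0.94/0.28
= 3.3571

3.3571


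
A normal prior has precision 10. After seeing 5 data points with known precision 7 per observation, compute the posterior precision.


In the conjugate normal model, precisions add:
tau_posterior = tau_prior + n * tau_data
= 10 + 5*7 = 45

45


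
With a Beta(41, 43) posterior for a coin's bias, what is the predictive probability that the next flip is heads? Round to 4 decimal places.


The predictive probability equals the posterior mean.
P(next = heads) = alpha / (alpha + beta)
= 41 / 84 = 0.4881

0.4881


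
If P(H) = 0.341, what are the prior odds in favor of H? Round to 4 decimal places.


Prior odds = P(H) / (1 - P(H))
= 0.341 / 0.659
= 0.5175

0.5175


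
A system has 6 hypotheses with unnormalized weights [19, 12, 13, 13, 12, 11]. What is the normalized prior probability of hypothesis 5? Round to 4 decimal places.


The normalized prior is the weight divided by the total.
Total weight = 80
P(H5) = 12 / 80 = 0.15

0.15


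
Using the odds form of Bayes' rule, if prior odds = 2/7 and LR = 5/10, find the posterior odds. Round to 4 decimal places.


Bayes' rule in odds form: posterior odds = prior odds * LR
= (2 * 5) / (7 * 10)
= 10/70 = 0.1429

0.1429


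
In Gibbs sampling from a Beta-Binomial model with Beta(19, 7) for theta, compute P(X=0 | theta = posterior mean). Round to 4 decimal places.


Posterior mean = alpha/(alpha+beta) = 19/26 = 0.7308
P(X=0|theta=mean) = 1 - theta = 0.2692

0.2692


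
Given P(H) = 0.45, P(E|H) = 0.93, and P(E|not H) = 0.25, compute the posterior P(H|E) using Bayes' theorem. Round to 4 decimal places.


By Bayes' theorem: P(H|E) = P(E|H)*P(H) / P(E)
P(E) = P(E|H)*P(H) + P(E|not H)*P(not H)
P(E) = 0.93*0.45 + 0.25*0.55 = 0.556
P(H|E) = 0.93*0.45 / 0.556 = 0.7527

0.7527


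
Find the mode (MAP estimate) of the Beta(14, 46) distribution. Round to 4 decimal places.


For Beta(a,b) with a,b > 1:
Mode = (a-1)/(a+b-2) = (14-1)/(60-2)
= 13/58 = 0.2241

0.2241


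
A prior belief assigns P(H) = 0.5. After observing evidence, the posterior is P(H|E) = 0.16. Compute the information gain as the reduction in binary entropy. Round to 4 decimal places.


H(prior) = -0.5*log2(0.5) - 0.5*log2(0.5)
= 1.0
H(post) = -0.16*log2(0.16) - 0.84*log2(0.84)
= 0.6343
IG = 1.0 - 0.6343 = 0.3657

0.3657


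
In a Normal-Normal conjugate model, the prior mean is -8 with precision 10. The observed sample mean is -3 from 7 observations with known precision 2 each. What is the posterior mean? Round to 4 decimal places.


Posterior precision = tau0 + n*tau = 10 + 7*2 = 24
Posterior mean = (tau0*mu0 + n*tau*xbar) / posterior_precision
= (10*-8 + 7*2*-3) / 24
= -122 / 24 = -5.0833

-5.0833


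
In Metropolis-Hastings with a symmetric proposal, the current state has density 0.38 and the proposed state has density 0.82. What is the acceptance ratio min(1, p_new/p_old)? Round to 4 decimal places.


Ratio = p_new / p_old = 0.82 / 0.38 = 2.1579
Acceptance = min(1, 2.1579) = 1.0

1.0


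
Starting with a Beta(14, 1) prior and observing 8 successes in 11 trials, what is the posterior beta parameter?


Posterior beta = prior beta + failures
Failures = 11 - 8 = 3
beta_post = 1 + 3 = 4

4


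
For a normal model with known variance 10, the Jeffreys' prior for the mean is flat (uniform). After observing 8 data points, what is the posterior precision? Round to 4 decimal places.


Jeffreys' prior for normal mean (known variance) is flat.
Prior precision = 0.
Posterior precision = prior_prec + n/sigma^2 = 0 + 8/10
= 0.8

0.8


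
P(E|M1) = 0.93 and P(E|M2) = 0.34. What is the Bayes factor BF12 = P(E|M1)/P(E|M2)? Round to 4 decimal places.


Bayes factor BF12 = P(E|M1) / P(E|M2)
= 0.93 / 0.34
= 2.7353

2.7353


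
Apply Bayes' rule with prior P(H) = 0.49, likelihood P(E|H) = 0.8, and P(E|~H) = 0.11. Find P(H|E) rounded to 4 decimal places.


Step 1: Compute marginal P(E) = P(E|H)P(H) + P(E|~H)P(~H)
= 0.8*0.49 + 0.11*0.51 = 0.4481
Step 2: P(H|E) = P(E|H)P(H)/P(E) = 0.392/0.4481
= 0.8748

0.8748


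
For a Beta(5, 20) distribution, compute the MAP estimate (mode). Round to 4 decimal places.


MAP = mode = (a-1)/(a+b-2)
= (5-1)/(5+20-2)
= 4/23 = 0.1739

0.1739


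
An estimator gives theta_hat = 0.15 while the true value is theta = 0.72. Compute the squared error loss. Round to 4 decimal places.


The squared error loss is (theta_hat - theta)^2
= (0.15 - 0.72)^2
= (-0.57)^2 = 0.3249

0.3249


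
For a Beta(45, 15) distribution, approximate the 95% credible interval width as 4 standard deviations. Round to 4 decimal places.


Variance of Beta(a,b) = ab / ((a+b)^2 * (a+b+1))
= 45*15 / ((60)^2 * 61)
= 0.0031
SD = sqrt(0.0031) = 0.0554
Width = 4 * SD = 0.2218

0.2218


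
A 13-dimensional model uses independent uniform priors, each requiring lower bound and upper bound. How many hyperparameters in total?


Per parameter: 2 (lower bound and upper bound).
Total = 13 * 2 = 26

26


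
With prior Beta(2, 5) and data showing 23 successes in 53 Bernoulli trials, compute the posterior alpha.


Conjugate update: alpha_posterior = alpha_prior + k
= 2 + 23 = 25

25


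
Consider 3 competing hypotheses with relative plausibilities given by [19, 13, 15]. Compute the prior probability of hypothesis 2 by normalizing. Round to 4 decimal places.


Sum of weights = 19 + 13 + 15 = 47
Normalized prior for H2 = 13 / 47
= 0.2766

0.2766


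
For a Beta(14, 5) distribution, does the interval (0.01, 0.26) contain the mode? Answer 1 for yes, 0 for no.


Mode of Beta(a,b) = (a-1)/(a+b-2)
= (14-1)/(14+5-2) = 0.7647
Check: 0.01 <= 0.7647 <= 0.26?
Result: 0

0


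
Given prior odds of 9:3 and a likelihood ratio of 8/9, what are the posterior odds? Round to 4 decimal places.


Posterior odds = prior odds * LR
Prior odds = 9/3 = 3.0
LR = 8/9 = 0.8889
Posterior odds = 3.0 * 0.8889 = 2.6667

2.6667


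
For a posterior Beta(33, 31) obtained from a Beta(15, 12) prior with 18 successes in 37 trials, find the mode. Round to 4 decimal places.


Mode = (alpha - 1) / (alpha + beta - 2)
= 32 / 62
= 0.5161

0.5161


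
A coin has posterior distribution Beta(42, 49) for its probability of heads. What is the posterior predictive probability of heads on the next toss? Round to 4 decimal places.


Posterior predictive = E[theta] = alpha/(alpha+beta)
= 42/91
= 0.4615

0.4615


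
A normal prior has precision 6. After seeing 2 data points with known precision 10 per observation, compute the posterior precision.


In the conjugate normal model, precisions add:
tau_posterior = tau_prior + n * tau_data
= 6 + 2*10 = 26

26


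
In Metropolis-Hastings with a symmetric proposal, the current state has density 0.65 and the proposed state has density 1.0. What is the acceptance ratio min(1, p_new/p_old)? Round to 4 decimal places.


Ratio = p_new / p_old = 1.0 / 0.65 = 1.5385
Acceptance = min(1, 1.5385) = 1.0

1.0


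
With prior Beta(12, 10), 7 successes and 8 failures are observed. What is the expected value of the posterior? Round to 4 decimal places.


Posterior = Beta(19, 18)
E[theta] = alpha/(alpha+beta)
= 19/37 = 0.5135

0.5135


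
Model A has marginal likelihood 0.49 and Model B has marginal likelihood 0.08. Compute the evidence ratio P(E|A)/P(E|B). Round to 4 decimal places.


Evidence ratio = P(E|A) / P(E|B)
= 0.49 / 0.08
= 6.125

6.125


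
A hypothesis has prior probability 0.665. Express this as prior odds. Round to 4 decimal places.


Odds = P(H) / P(not H) = 0.665 / 0.335
= 1.9851

1.9851


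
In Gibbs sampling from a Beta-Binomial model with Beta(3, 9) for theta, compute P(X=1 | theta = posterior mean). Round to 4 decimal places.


Posterior mean = alpha/(alpha+beta) = 3/12 = 0.25
P(X=1|theta=mean) = theta = 0.25

0.25


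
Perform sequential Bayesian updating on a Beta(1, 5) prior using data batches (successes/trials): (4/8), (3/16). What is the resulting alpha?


Accumulate successes: 7
Posterior alpha = prior alpha + sum of successes
= 1 + 7 = 8

8


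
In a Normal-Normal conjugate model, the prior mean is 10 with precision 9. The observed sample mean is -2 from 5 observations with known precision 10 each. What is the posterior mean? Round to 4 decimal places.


Posterior precision = tau0 + n*tau = 9 + 5*10 = 59
Posterior mean = (tau0*mu0 + n*tau*xbar) / posterior_precision
= (9*10 + 5*10*-2) / 59
= -10 / 59 = -0.1695

-0.1695


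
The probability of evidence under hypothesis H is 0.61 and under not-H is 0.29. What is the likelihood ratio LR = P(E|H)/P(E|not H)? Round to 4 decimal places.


LR = 0.61 / 0.29
= 2.1034

2.1034


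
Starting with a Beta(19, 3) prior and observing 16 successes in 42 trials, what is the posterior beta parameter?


Posterior beta = prior beta + failures
Failures = 42 - 16 = 26
beta_post = 3 + 26 = 29

29


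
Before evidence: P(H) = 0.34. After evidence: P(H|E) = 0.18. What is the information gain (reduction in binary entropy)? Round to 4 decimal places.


Prior entropy = 0.9248
Posterior entropy = 0.6801
Information gain = 0.9248 - 0.6801 = 0.2447

0.2447


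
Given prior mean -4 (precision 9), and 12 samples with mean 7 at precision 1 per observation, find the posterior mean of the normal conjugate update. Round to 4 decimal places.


The posterior mean is a precision-weighted average of prior and data.
Post. prec. = 9 + 12 = 21
Post. mean = (-36 + 84)/21 = 48/21 = 2.2857

2.2857


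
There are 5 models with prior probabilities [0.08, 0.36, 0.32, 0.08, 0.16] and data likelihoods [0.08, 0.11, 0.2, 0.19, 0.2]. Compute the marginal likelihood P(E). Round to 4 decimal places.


P(E) = sum over models of P(M_i) * P(E|M_i)
= 0.08*0.08 + 0.36*0.11 + 0.32*0.2 + 0.08*0.19 + 0.16*0.2
= 0.1572

0.1572


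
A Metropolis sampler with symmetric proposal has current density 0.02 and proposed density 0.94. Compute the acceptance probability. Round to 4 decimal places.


For symmetric proposals, acceptance = min(1, pi(x*)/pi(x))
= min(1, 0.94/0.02)
= min(1, 47.0) = 1.0

1.0


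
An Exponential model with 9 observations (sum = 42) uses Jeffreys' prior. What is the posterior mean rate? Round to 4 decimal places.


Posterior Gamma(9, 42)
E[lambda] = 9/42 = 0.2143

0.2143


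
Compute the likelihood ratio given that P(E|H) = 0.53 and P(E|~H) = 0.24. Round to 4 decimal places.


LR = P(E|H) / P(E|~H)
= 0.53 / 0.24 = 2.2083

2.2083


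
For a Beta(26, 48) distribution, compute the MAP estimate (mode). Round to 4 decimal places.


MAP = mode = (a-1)/(a+b-2)
= (26-1)/(26+48-2)
= 25/72 = 0.3472

0.3472


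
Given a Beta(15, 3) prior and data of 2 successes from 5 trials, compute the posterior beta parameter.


Number of failures = 5 - 2 = 3
Posterior beta = 3 + 3 = 6

6


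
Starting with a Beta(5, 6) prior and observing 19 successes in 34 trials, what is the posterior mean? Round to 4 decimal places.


Posterior parameters: alpha = 5 + 19 = 24
beta = 6 + 15 = 21
Posterior mean = alpha / (alpha + beta) = 24 / 45
= 0.5333

0.5333


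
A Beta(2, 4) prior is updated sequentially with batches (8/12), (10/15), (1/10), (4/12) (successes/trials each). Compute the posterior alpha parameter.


Sequential conjugate updating is equivalent to a single batch update.
Total successes across all batches = 23
alpha_posterior = alpha_prior + total_successes = 2 + 23
= 25

25


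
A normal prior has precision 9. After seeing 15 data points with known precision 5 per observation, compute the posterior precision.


In the conjugate normal model, precisions add:
tau_posterior = tau_prior + n * tau_data
= 9 + 15*5 = 84

84


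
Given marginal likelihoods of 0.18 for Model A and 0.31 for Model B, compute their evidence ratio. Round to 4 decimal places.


Ratio = ML(A) / ML(B) = 0.18/0.31
= 0.5806

0.5806


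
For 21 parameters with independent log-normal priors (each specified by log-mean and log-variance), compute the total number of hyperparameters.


A log-normal prior has 2 hyperparameters per parameter.
Total = 21 * 2 = 42

42


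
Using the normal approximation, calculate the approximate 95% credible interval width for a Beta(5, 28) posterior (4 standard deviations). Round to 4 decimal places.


Var(Beta) = 5*28/(33^2 * 34) = 0.0038
SD = 0.0615
Width ~ 4*SD = 0.246

0.246


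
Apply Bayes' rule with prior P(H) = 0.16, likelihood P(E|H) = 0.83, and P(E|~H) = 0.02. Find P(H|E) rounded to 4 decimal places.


Step 1: Compute marginal P(E) = P(E|H)P(H) + P(E|~H)P(~H)
= 0.83*0.16 + 0.02*0.84 = 0.1496
Step 2: P(H|E) = P(E|H)P(H)/P(E) = 0.1328/0.1496
= 0.8877

0.8877


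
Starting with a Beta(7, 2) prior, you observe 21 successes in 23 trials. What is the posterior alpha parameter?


For a Beta-Binomial conjugate model:
Posterior alpha = prior alpha + number of successes
= 7 + 21 = 28

28


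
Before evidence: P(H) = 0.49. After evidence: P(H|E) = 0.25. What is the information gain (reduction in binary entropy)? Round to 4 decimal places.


Prior entropy = 0.9997
Posterior entropy = 0.8113
Information gain = 0.9997 - 0.8113 = 0.1884

0.1884


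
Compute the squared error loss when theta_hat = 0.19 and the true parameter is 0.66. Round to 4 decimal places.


L = (theta_hat - theta_true)^2
= (0.19 - 0.66)^2
= -0.47^2 = 0.2209

0.2209


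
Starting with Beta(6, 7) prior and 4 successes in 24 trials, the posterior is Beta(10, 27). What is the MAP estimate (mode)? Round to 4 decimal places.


The mode of Beta(a, b) when a > 1 and b > 1 is (a-1)/(a+b-2)
= (10 - 1) / (10 + 27 - 2)
= 9 / 35
= 0.2571

0.2571


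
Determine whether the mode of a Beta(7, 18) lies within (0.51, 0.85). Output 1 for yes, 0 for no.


First find the mode: (a-1)/(a+b-2) = 0.2609
Is 0.2609 in (0.51, 0.85)? 0

0


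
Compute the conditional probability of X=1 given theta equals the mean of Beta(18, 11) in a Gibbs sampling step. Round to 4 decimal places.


Mean of Beta(18, 11) = 0.6207
P(X=1 | theta=0.6207) = 0.6207

0.6207


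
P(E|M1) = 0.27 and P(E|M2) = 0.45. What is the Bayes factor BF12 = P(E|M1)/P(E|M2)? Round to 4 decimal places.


Bayes factor BF12 = P(E|M1) / P(E|M2)
= 0.27 / 0.45
= 0.6

0.6


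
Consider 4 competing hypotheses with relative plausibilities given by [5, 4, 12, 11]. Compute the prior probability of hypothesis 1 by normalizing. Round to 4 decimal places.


Sum of weights = 5 + 4 + 12 + 11 = 32
Normalized prior for H1 = 5 / 32
= 0.1562

0.1562


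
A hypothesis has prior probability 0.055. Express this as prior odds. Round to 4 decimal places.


Odds = P(H) / P(not H) = 0.055 / 0.945
= 0.0582

0.0582


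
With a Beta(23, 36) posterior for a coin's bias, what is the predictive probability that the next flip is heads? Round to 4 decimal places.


The predictive probability equals the posterior mean.
P(next = heads) = alpha / (alpha + beta)
= 23 / 59 = 0.3898

0.3898


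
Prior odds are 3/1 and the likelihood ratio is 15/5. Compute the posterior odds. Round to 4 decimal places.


Posterior odds = prior odds * likelihood ratio
= (3/1) * (15/5)
= 45 / 5
= 9.0

9.0


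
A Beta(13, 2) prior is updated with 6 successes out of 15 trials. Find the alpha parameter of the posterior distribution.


In the Beta-Binomial conjugate update:
alpha_post = alpha_prior + successes
= 13 + 6
= 19

19


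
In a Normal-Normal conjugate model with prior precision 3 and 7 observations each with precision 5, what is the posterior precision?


Posterior precision = prior precision + n * observation precision
= 3 + 7 * 5
= 3 + 35 = 38

38


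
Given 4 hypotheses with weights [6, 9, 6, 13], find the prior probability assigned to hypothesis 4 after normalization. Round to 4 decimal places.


To normalize, divide each weight by the sum of all weights.
Sum = 34
Prior(H4) = 13/34 = 0.3824

0.3824


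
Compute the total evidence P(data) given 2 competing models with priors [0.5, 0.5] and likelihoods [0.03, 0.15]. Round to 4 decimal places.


Marginal likelihood = sum P(model_i) * P(data|model_i)
Model 1: 0.5 * 0.03 = 0.015
Model 2: 0.5 * 0.15 = 0.075
Total = 0.09

0.09


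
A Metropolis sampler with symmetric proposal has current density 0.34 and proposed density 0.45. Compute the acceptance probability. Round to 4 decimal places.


For symmetric proposals, acceptance = min(1, pi(x*)/pi(x))
= min(1, 0.45/0.34)
= min(1, 1.3235) = 1.0

1.0


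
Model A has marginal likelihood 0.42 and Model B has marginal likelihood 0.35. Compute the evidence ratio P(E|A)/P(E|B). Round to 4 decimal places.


Evidence ratio = P(E|A) / P(E|B)
= 0.42 / 0.35
= 1.2

1.2


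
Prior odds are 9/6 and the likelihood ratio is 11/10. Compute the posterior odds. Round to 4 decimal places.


Posterior odds = prior odds * likelihood ratio
= (9/6) * (11/10)
= 99 / 60
= 1.65

1.65


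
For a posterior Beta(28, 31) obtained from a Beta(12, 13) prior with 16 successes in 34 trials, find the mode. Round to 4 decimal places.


Mode = (alpha - 1) / (alpha + beta - 2)
= 27 / 57
= 0.4737

0.4737


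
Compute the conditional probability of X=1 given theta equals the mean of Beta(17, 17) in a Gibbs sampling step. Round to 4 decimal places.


Mean of Beta(17, 17) = 0.5
P(X=1 | theta=0.5) = 0.5

0.5


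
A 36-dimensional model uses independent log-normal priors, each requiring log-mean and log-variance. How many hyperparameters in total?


Per parameter: 2 (log-mean and log-variance).
Total = 36 * 2 = 72

72


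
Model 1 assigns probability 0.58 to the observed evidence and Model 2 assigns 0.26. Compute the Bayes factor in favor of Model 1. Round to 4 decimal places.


BF = P(data|M1) / P(data|M2)
= 0.58 / 0.26 = 2.2308

2.2308


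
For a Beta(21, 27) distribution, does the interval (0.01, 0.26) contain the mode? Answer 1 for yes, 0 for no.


Mode of Beta(a,b) = (a-1)/(a+b-2)
= (21-1)/(21+27-2) = 0.4348
Check: 0.01 <= 0.4348 <= 0.26?
Result: 0

0


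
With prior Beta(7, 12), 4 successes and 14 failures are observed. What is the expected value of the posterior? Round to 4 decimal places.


Posterior = Beta(11, 26)
E[theta] = alpha/(alpha+beta)
= 11/37 = 0.2973

0.2973


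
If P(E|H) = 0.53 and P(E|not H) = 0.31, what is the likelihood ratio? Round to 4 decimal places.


Likelihood ratio = P(E|H) / P(E|not H)
= 0.53 / 0.31
= 1.7097

1.7097


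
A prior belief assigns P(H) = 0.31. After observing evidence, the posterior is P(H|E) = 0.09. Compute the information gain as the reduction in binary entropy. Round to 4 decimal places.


H(prior) = -0.31*log2(0.31) - 0.69*log2(0.69)
= 0.8932
H(post) = -0.09*log2(0.09) - 0.91*log2(0.91)
= 0.4365
IG = 0.8932 - 0.4365 = 0.4567

0.4567


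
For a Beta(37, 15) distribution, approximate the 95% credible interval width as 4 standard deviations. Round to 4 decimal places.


Variance of Beta(a,b) = ab / ((a+b)^2 * (a+b+1))
= 37*15 / ((52)^2 * 53)
= 0.0039
SD = sqrt(0.0039) = 0.0622
Width = 4 * SD = 0.2489

0.2489


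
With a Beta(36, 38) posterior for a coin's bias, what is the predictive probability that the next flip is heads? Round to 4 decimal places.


The predictive probability equals the posterior mean.
P(next = heads) = alpha / (alpha + beta)
= 36 / 74 = 0.4865

0.4865


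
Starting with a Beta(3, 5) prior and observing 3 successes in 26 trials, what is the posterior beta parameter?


Posterior beta = prior beta + failures
Failures = 26 - 3 = 23
beta_post = 5 + 23 = 28

28


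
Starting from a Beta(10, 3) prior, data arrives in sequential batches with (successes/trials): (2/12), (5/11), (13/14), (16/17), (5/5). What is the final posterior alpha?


In sequential Bayesian updating, we sum all successes.
Total successes = 41
Final alpha = 10 + 41 = 51

51


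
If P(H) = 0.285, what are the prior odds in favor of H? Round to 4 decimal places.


Prior odds = P(H) / (1 - P(H))
= 0.285 / 0.715
= 0.3986

0.3986


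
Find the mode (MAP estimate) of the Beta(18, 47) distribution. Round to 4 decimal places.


For Beta(a,b) with a,b > 1:
Mode = (a-1)/(a+b-2) = (18-1)/(65-2)
= 17/63 = 0.2698

0.2698


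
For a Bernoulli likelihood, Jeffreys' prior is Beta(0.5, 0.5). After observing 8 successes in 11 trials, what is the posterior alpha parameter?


Jeffreys' prior for Bernoulli is Beta(0.5, 0.5).
Posterior is Beta(0.5 + k, 0.5 + n - k).
Posterior alpha = 0.5 + k = 0.5 + 8 = 8.5

8.5


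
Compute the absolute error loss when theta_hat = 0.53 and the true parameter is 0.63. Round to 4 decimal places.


L = |theta_hat - theta_true|
= |0.53 - 0.63| = 0.1

0.1


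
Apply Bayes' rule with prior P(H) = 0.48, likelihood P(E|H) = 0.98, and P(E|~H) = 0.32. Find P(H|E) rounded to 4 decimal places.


Step 1: Compute marginal P(E) = P(E|H)P(H) + P(E|~H)P(~H)
= 0.98*0.48 + 0.32*0.52 = 0.6368
Step 2: P(H|E) = P(E|H)P(H)/P(E) = 0.4704/0.6368
= 0.7387

0.7387


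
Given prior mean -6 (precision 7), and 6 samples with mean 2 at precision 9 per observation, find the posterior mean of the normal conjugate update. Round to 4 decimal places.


The posterior mean is a precision-weighted average of prior and data.
Post. prec. = 7 + 54 = 61
Post. mean = (-42 + 108)/61 = 66/61 = 1.082

1.082


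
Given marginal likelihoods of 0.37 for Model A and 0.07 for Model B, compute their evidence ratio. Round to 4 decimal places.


Ratio = ML(A) / ML(B) = 0.37/0.07
= 5.2857

5.2857


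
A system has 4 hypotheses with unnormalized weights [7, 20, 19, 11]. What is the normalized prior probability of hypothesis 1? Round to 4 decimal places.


The normalized prior is the weight divided by the total.
Total weight = 57
P(H1) = 7 / 57 = 0.1228

0.1228


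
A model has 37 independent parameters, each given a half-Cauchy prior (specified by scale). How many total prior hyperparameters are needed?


Each half-Cauchy prior needs 1 hyperparameter (scale).
Total = 1 * 37 = 37

37


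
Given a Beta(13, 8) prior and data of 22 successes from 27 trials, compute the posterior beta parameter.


Number of failures = 27 - 22 = 5
Posterior beta = 8 + 5 = 13

13


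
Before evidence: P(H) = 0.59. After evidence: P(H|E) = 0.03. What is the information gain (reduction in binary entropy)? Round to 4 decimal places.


Prior entropy = 0.9765
Posterior entropy = 0.1944
Information gain = 0.9765 - 0.1944 = 0.7821

0.7821


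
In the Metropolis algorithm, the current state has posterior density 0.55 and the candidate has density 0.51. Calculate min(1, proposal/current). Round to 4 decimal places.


Ratio = 0.51/0.55 = 0.9273
Acceptance probability = min(1, 0.9273)
= 0.9273

0.9273


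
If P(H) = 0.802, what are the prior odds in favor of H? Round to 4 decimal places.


Prior odds = P(H) / (1 - P(H))
= 0.802 / 0.198
= 4.0505

4.0505


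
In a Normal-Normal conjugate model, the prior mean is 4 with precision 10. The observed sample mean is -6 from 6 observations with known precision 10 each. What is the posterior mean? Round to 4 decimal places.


Posterior precision = tau0 + n*tau = 10 + 6*10 = 70
Posterior mean = (tau0*mu0 + n*tau*xbar) / posterior_precision
= (10*4 + 6*10*-6) / 70
= -320 / 70 = -4.5714

-4.5714


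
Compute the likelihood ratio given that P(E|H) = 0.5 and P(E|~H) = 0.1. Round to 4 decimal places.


LR = P(E|H) / P(E|~H)
= 0.5 / 0.1 = 5.0

5.0


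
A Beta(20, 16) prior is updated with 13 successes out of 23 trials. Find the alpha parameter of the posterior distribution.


In the Beta-Binomial conjugate update:
alpha_post = alpha_prior + successes
= 20 + 13
= 33

33


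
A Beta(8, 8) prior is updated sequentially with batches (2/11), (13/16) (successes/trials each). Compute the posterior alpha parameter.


Sequential conjugate updating is equivalent to a single batch update.
Total successes across all batches = 15
alpha_posterior = alpha_prior + total_successes = 8 + 15
= 23

23


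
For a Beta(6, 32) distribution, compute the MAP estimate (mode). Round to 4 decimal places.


MAP = mode = (a-1)/(a+b-2)
= (6-1)/(6+32-2)
= 5/36 = 0.1389

0.1389


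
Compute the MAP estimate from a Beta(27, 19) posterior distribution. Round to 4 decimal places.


MAP = mode of Beta distribution
= (alpha - 1)/(alpha + beta - 2)
= (27-1)/(27+19-2)
= 26/44 = 0.5909

0.5909


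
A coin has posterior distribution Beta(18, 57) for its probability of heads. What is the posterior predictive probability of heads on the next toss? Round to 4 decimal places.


Posterior predictive = E[theta] = alpha/(alpha+beta)
= 18/75
= 0.24

0.24


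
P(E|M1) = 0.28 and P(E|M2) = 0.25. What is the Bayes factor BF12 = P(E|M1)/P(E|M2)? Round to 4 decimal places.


Bayes factor BF12 = P(E|M1) / P(E|M2)
= 0.28 / 0.25
= 1.12

1.12


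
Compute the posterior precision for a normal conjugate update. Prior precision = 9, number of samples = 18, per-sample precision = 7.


tau_post = tau_0 + n * tau
= 9 + 18 * 7 = 135

135


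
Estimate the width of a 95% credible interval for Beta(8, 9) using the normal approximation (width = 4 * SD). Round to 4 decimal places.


For Beta(a,b): Var = ab/((a+b)^2(a+b+1))
Var = 0.0138, SD = 0.1176
Approximate 95% CI width = 4 * 0.1176 = 0.4706

0.4706


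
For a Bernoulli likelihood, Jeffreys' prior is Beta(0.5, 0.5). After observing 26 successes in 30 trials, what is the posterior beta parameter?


Jeffreys' prior for Bernoulli is Beta(0.5, 0.5).
Posterior is Beta(0.5 + k, 0.5 + n - k).
Posterior beta = 0.5 + (n - k) = 0.5 + 4 = 4.5

4.5


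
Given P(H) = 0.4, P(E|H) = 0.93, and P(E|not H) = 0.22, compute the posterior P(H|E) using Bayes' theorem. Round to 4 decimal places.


By Bayes' theorem: P(H|E) = P(E|H)*P(H) / P(E)
P(E) = P(E|H)*P(H) + P(E|not H)*P(not H)
P(E) = 0.93*0.4 + 0.22*0.6 = 0.504
P(H|E) = 0.93*0.4 / 0.504 = 0.7381

0.7381


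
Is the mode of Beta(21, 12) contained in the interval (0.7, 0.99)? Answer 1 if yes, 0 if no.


Mode = (a-1)/(a+b-2) = 20/31 = 0.6452
Interval: (0.7, 0.99)
Contains mode? 0

0


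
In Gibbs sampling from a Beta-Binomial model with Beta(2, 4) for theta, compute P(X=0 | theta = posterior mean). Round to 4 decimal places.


Posterior mean = alpha/(alpha+beta) = 2/6 = 0.3333
P(X=0|theta=mean) = 1 - theta = 0.6667

0.6667


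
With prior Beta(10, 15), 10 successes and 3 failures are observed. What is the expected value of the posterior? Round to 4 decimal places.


Posterior = Beta(20, 18)
E[theta] = alpha/(alpha+beta)
= 20/38 = 0.5263

0.5263


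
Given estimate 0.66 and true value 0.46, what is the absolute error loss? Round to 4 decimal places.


Absolute error = |estimate - true|
= |0.2| = 0.2

0.2


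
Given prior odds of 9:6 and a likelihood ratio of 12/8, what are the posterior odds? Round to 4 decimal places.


Posterior odds = prior odds * LR
Prior odds = 9/6 = 1.5
LR = 12/8 = 1.5
Posterior odds = 1.5 * 1.5 = 2.25

2.25


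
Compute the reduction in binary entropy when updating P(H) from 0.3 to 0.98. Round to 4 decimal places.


H_before = -p*log2(p) - (1-p)*log2(1-p) for p=0.3: 0.8813
H_after for p=0.98: 0.1414
Reduction = 0.8813 - 0.1414 = 0.7399

0.7399


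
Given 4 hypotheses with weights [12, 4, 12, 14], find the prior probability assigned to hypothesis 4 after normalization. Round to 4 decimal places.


To normalize, divide each weight by the sum of all weights.
Sum = 42
Prior(H4) = 14/42 = 0.3333

0.3333


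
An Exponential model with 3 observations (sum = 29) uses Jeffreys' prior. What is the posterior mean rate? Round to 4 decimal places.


Posterior Gamma(3, 29)
E[lambda] = 3/29 = 0.1034

0.1034


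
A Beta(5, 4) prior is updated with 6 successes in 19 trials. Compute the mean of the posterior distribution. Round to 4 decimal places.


After update: Beta(11, 17)
Mean = 11 / (11 + 17) = 11 / 28
= 0.3929

0.3929


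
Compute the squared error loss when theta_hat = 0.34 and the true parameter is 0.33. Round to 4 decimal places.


L = (theta_hat - theta_true)^2
= (0.34 - 0.33)^2
= 0.01^2 = 0.0001

0.0001


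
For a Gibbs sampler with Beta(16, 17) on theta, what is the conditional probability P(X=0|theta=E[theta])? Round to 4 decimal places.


E[theta] = 16/(16+17) = 0.4848
P(X=0|theta) = 1 - theta = 0.5152

0.5152


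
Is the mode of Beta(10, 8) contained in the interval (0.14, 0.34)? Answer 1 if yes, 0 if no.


Mode = (a-1)/(a+b-2) = 9/16 = 0.5625
Interval: (0.14, 0.34)
Contains mode? 0

0
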